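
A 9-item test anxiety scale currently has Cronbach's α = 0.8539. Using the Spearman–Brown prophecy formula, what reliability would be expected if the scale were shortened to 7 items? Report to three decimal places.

predicted reliability = 0.820

Length factor m = 7/9 = 0.7778
α' = m·α / (1 − (1−m)·α)
   = 7/9 × 0.8539 / (1 − (1 − 7/9) × 0.8539)
   = 0.6641 / 0.8102 = 0.820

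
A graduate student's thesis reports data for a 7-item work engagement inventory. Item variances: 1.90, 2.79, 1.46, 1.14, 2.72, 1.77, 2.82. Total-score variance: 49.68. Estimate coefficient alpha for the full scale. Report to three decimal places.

Σσ²ᵢ = 1.90 + 2.79 + 1.46 + 1.14 + 2.72 + 1.77 + 2.82 = 14.60
α = (k/(k−1))·(1 − Σσ²ᵢ/σ²_total) = (7/6)·(1 − 14.60/49.68) = 0.824

coefficient alpha = 0.824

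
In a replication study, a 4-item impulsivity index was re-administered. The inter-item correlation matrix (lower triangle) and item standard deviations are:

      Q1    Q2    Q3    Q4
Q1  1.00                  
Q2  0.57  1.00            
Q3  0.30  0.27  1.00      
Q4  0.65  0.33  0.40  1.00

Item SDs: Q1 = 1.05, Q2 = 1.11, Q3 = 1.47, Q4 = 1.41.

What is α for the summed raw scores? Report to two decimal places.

Σσ²ᵢ = 1.05² + 1.11² + 1.47² + 1.41² = 6.4836
Covariances σ_ij = r_ij · s_i · s_j:
  σ(Q1,Q2) = 0.57 × 1.05 × 1.11 = 0.6643
  σ(Q1,Q3) = 0.30 × 1.05 × 1.47 = 0.4631
  σ(Q1,Q4) = 0.65 × 1.05 × 1.41 = 0.9623
  σ(Q2,Q3) = 0.27 × 1.11 × 1.47 = 0.4406
  σ(Q2,Q4) = 0.33 × 1.11 × 1.41 = 0.5165
  σ(Q3,Q4) = 0.40 × 1.47 × 1.41 = 0.8291
σ²_T = Σσ²ᵢ + 2·Σσ_ij = 6.4836 + 2 × 3.8759 = 14.2354
α = (4/3)·(1 − 6.4836/14.2354) = 0.73

α = 0.73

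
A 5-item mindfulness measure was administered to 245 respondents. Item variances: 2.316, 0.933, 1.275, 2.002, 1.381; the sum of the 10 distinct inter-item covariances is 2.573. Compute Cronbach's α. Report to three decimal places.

α = 0.493

Σσ²ᵢ = 2.316 + 0.933 + 1.275 + 2.002 + 1.381 = 7.907
Sum of distinct covariances = 2.573
σ²_total = Σσ²ᵢ + 2·Σcov = 7.907 + 2 × 2.573 = 13.053
α = (5/4)·(1 − 7.907/13.053) = 0.493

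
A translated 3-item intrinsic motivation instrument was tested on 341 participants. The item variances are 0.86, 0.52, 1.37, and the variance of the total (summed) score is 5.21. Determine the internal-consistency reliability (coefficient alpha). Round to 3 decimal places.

coefficient alpha = 0.708

sum of item variances = 0.86 + 0.52 + 1.37 = 2.75
α = (k/(k−1))·(1 − sum of item variances/Var(T)) = (3/2)·(1 − 2.75/5.21) = 0.708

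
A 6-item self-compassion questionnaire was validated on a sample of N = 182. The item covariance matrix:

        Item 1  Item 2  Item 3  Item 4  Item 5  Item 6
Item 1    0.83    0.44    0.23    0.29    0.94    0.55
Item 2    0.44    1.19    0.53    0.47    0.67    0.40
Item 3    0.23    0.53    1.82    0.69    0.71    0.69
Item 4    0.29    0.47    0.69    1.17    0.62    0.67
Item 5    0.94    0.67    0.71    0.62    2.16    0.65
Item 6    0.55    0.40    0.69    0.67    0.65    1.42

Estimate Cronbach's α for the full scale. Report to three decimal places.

sum of item variances = 0.83 + 1.19 + 1.82 + 1.17 + 2.16 + 1.42 = 8.59
Σ_{i<j} σ_ij = 8.55
total variance = 8.59 + 2 × 8.55 = 25.69
α = (k/(k−1))·(1 − sum of item variances/total variance) = (6/5)·(1 − 8.59/25.69) = 0.799

Cronbach's α = 0.799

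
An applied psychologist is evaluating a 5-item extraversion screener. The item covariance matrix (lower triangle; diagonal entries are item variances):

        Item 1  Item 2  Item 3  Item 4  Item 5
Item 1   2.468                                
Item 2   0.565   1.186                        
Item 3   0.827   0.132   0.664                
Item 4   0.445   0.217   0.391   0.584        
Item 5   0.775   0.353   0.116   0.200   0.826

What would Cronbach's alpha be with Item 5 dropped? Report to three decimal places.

Remaining items: Item 1, Item 2, Item 3, Item 4 (k = 4).
Σσ²ᵢ = 2.468 + 1.186 + 0.664 + 0.584 = 4.902
σ²_T = 4.902 + 2 × 2.577 = 10.056
α (item deleted) = (4/3)·(1 − 4.902/10.056) = 0.683

Cronbach's alpha = 0.683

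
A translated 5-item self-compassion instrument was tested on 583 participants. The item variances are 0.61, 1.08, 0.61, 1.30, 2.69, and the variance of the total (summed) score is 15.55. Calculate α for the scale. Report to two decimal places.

α = 0.74

sum of item variances = 0.61 + 1.08 + 0.61 + 1.30 + 2.69 = 6.29
α = (k/(k−1))·(1 − sum of item variances/Var(T)) = (5/4)·(1 − 6.29/15.55) = 0.74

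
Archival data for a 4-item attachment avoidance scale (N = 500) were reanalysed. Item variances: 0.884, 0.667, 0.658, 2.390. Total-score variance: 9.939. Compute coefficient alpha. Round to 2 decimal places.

coefficient alpha = 0.72

sum of item variances = 0.884 + 0.667 + 0.658 + 2.390 = 4.599
α = (k/(k−1))·(1 − sum of item variances/σ²_T) = (4/3)·(1 − 4.599/9.939) = 0.72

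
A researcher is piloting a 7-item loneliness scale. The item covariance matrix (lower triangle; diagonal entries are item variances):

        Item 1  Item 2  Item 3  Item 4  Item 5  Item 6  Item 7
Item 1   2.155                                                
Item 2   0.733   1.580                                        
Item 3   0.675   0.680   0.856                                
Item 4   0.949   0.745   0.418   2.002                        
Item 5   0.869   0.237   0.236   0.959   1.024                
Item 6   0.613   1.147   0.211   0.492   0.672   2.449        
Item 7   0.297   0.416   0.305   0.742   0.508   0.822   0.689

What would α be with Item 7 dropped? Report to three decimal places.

α = 0.788

Remaining items: Item 1, Item 2, Item 3, Item 4, Item 5, Item 6 (k = 6).
ΣVar(i) = 2.155 + 1.580 + 0.856 + 2.002 + 1.024 + 2.449 = 10.066
total variance = 10.066 + 2 × 9.636 = 29.338
α (item deleted) = (6/5)·(1 − 10.066/29.338) = 0.788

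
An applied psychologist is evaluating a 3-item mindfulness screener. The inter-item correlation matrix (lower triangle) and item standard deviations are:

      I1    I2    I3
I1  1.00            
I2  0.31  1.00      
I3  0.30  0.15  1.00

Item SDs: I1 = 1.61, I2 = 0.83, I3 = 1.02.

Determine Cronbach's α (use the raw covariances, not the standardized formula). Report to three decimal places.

Σσ²ᵢ = 1.61² + 0.83² + 1.02² = 4.3214
Covariances σ_ij = r_ij · s_i · s_j:
  σ(I1,I2) = 0.31 × 1.61 × 0.83 = 0.4143
  σ(I1,I3) = 0.30 × 1.61 × 1.02 = 0.4927
  σ(I2,I3) = 0.15 × 0.83 × 1.02 = 0.1270
σ²_T = Σσ²ᵢ + 2·Σσ_ij = 4.3214 + 2 × 1.0340 = 6.3894
α = (3/2)·(1 − 4.3214/6.3894) = 0.485

Cronbach's α = 0.485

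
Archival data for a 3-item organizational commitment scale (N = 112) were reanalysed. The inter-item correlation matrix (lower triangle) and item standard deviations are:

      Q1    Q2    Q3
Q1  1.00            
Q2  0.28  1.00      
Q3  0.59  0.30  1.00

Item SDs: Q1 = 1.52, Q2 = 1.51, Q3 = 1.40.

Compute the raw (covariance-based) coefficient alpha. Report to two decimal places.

Σσ²ᵢ = 1.52² + 1.51² + 1.40² = 6.5505
Covariances σ_ij = r_ij · s_i · s_j:
  σ(Q1,Q2) = 0.28 × 1.52 × 1.51 = 0.6427
  σ(Q1,Q3) = 0.59 × 1.52 × 1.40 = 1.2555
  σ(Q2,Q3) = 0.30 × 1.51 × 1.40 = 0.6342
σ²_T = Σσ²ᵢ + 2·Σσ_ij = 6.5505 + 2 × 2.5324 = 11.6153
α = (3/2)·(1 − 6.5505/11.6153) = 0.65

coefficient alpha = 0.65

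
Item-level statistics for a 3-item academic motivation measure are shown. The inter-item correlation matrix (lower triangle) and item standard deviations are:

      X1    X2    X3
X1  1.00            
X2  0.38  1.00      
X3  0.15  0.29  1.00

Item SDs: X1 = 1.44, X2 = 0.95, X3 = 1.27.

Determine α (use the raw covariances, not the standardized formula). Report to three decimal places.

Σσ²ᵢ = 1.44² + 0.95² + 1.27² = 4.5890
Covariances σ_ij = r_ij · s_i · s_j:
  σ(X1,X2) = 0.38 × 1.44 × 0.95 = 0.5198
  σ(X1,X3) = 0.15 × 1.44 × 1.27 = 0.2743
  σ(X2,X3) = 0.29 × 0.95 × 1.27 = 0.3499
σ²_T = Σσ²ᵢ + 2·Σσ_ij = 4.5890 + 2 × 1.1440 = 6.8770
α = (3/2)·(1 − 4.5890/6.8770) = 0.499

α = 0.499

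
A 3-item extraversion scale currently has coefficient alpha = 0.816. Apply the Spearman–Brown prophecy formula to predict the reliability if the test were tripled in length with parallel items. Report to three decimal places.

predicted reliability = 0.930

Length factor m = 3
α' = m·α / (1 + (m−1)·α)
   = 3 × 0.816 / (1 + (3 − 1) × 0.816)
   = 2.4480 / 2.6320 = 0.930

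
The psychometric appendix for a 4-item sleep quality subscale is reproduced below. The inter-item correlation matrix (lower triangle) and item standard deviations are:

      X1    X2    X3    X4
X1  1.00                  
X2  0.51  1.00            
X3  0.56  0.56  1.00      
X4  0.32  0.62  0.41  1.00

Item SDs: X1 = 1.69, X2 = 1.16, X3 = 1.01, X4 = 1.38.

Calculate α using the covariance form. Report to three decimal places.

α = 0.773

Σσ²ᵢ = 1.69² + 1.16² + 1.01² + 1.38² = 7.1262
Covariances σ_ij = r_ij · s_i · s_j:
  σ(X1,X2) = 0.51 × 1.69 × 1.16 = 0.9998
  σ(X1,X3) = 0.56 × 1.69 × 1.01 = 0.9559
  σ(X1,X4) = 0.32 × 1.69 × 1.38 = 0.7463
  σ(X2,X3) = 0.56 × 1.16 × 1.01 = 0.6561
  σ(X2,X4) = 0.62 × 1.16 × 1.38 = 0.9925
  σ(X3,X4) = 0.41 × 1.01 × 1.38 = 0.5715
σ²_T = Σσ²ᵢ + 2·Σσ_ij = 7.1262 + 2 × 4.9221 = 16.9704
α = (4/3)·(1 − 7.1262/16.9704) = 0.773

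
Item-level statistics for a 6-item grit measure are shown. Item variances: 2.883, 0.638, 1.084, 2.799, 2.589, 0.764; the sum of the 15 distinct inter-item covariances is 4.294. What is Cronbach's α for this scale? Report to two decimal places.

Σσ²ᵢ = 2.883 + 0.638 + 1.084 + 2.799 + 2.589 + 0.764 = 10.757
Sum of distinct covariances = 4.294
σ²_total = Σσ²ᵢ + 2·Σcov = 10.757 + 2 × 4.294 = 19.345
α = (6/5)·(1 − 10.757/19.345) = 0.53

α = 0.53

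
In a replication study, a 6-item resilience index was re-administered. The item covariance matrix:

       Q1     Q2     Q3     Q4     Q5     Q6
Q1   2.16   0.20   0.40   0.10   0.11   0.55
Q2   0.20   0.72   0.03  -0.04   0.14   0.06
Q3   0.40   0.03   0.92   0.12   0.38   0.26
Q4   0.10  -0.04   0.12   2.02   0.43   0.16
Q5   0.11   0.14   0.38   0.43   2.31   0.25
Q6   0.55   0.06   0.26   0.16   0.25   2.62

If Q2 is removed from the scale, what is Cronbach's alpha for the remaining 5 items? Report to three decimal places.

α = 0.444

Remaining items: Q1, Q3, Q4, Q5, Q6 (k = 5).
sum of item variances = 2.16 + 0.92 + 2.02 + 2.31 + 2.62 = 10.03
Var(T) = 10.03 + 2 × 2.76 = 15.55
α (item deleted) = (5/4)·(1 − 10.03/15.55) = 0.444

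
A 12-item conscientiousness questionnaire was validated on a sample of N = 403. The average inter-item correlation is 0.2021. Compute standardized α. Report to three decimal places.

Standardized α = k·r̄ / (1 + (k−1)·r̄) = 12 × 0.2021 / (1 + 11 × 0.2021)
  = 2.4252 / 3.2231 = 0.752

α = 0.752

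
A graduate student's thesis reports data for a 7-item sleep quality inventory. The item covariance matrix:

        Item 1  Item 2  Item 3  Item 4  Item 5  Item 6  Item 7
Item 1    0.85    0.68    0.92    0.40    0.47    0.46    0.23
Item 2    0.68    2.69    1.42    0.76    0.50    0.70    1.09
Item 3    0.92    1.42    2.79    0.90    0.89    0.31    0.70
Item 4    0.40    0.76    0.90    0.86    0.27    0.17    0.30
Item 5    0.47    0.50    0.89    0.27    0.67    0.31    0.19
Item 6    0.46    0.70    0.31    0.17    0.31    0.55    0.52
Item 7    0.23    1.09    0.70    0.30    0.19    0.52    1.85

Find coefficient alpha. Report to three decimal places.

Σσᵢ² = 0.85 + 2.69 + 2.79 + 0.86 + 0.67 + 0.55 + 1.85 = 10.26
Sum of the distinct covariances = 12.19
total variance = 10.26 + 2 × 12.19 = 34.64
α = (k/(k−1))·(1 − Σσᵢ²/total variance) = (7/6)·(1 − 10.26/34.64) = 0.821

coefficient alpha = 0.821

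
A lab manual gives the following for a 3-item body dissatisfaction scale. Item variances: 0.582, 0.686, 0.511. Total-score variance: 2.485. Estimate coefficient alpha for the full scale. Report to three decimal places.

coefficient alpha = 0.426

Σσ²ᵢ = 0.582 + 0.686 + 0.511 = 1.779
α = (k/(k−1))·(1 − Σσ²ᵢ/Var(T)) = (3/2)·(1 − 1.779/2.485) = 0.426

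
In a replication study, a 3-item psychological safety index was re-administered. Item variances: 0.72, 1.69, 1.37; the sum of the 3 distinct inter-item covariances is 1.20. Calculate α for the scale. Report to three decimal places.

α = 0.583

sum of item variances = 0.72 + 1.69 + 1.37 = 3.78
Sum of distinct covariances = 1.20
Var(T) = sum of item variances + 2·Σcov = 3.78 + 2 × 1.20 = 6.18
α = (3/2)·(1 − 3.78/6.18) = 0.583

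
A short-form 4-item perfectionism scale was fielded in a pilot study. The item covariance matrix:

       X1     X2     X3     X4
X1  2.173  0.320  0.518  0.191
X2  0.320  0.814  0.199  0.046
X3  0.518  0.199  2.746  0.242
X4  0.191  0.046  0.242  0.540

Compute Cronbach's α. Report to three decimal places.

sum of item variances = 2.173 + 0.814 + 2.746 + 0.540 = 6.273
Sum of the distinct covariances = 1.516
σ²_T = 6.273 + 2 × 1.516 = 9.305
α = (k/(k−1))·(1 − sum of item variances/σ²_T) = (4/3)·(1 − 6.273/9.305) = 0.434

α = 0.434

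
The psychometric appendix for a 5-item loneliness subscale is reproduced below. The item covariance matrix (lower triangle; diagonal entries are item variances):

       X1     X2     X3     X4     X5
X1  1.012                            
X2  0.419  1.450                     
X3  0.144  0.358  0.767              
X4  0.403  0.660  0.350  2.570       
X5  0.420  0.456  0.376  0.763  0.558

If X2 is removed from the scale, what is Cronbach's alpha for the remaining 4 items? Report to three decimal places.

Remaining items: X1, X3, X4, X5 (k = 4).
sum of item variances = 1.012 + 0.767 + 2.570 + 0.558 = 4.907
σ²_total = 4.907 + 2 × 2.456 = 9.819
α (item deleted) = (4/3)·(1 − 4.907/9.819) = 0.667

α = 0.667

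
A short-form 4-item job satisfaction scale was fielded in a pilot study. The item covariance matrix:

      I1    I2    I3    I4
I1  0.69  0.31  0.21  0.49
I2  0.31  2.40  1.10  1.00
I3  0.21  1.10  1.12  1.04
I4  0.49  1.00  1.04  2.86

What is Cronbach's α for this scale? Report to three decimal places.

sum of item variances = 0.69 + 2.40 + 1.12 + 2.86 = 7.07
Sum of off-diagonal covariances = 4.15
σ²_T = 7.07 + 2 × 4.15 = 15.37
α = (k/(k−1))·(1 − sum of item variances/σ²_T) = (4/3)·(1 − 7.07/15.37) = 0.720

α = 0.720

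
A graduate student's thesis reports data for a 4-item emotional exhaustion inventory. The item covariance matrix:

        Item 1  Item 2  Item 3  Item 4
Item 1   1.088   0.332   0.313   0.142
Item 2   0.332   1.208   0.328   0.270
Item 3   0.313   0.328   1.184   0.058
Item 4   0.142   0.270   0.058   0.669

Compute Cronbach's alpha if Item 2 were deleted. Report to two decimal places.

Cronbach's alpha = 0.39

Remaining items: Item 1, Item 3, Item 4 (k = 3).
ΣVar(i) = 1.088 + 1.184 + 0.669 = 2.941
σ²_T = 2.941 + 2 × 0.513 = 3.967
α (item deleted) = (3/2)·(1 − 2.941/3.967) = 0.39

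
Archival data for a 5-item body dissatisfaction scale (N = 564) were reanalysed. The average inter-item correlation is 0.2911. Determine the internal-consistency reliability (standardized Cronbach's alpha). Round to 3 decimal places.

Standardized α = k·r̄ / (1 + (k−1)·r̄) = 5 × 0.2911 / (1 + 4 × 0.2911)
  = 1.4555 / 2.1644 = 0.672

α = 0.672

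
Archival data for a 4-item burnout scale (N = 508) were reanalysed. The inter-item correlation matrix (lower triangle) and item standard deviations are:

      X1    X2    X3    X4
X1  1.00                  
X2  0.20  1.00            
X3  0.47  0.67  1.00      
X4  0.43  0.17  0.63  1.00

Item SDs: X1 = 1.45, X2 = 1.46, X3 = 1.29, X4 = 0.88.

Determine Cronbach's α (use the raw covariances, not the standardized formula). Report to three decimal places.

Σσ²ᵢ = 1.45² + 1.46² + 1.29² + 0.88² = 6.6726
Covariances σ_ij = r_ij · s_i · s_j:
  σ(X1,X2) = 0.20 × 1.45 × 1.46 = 0.4234
  σ(X1,X3) = 0.47 × 1.45 × 1.29 = 0.8791
  σ(X1,X4) = 0.43 × 1.45 × 0.88 = 0.5487
  σ(X2,X3) = 0.67 × 1.46 × 1.29 = 1.2619
  σ(X2,X4) = 0.17 × 1.46 × 0.88 = 0.2184
  σ(X3,X4) = 0.63 × 1.29 × 0.88 = 0.7152
σ²_T = Σσ²ᵢ + 2·Σσ_ij = 6.6726 + 2 × 4.0467 = 14.7660
α = (4/3)·(1 − 6.6726/14.7660) = 0.731

α = 0.731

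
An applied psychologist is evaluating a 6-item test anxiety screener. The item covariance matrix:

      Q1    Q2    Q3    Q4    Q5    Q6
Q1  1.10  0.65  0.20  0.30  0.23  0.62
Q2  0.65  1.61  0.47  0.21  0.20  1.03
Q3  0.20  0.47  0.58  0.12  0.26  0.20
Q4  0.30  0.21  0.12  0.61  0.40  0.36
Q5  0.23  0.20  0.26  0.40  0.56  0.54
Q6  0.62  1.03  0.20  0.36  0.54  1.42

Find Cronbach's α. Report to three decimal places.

Cronbach's α = 0.796

Σσᵢ² = 1.10 + 1.61 + 0.58 + 0.61 + 0.56 + 1.42 = 5.88
Σ_{i<j} σ_ij = 5.79
σ²_T = 5.88 + 2 × 5.79 = 17.46
α = (k/(k−1))·(1 − Σσᵢ²/σ²_T) = (6/5)·(1 − 5.88/17.46) = 0.796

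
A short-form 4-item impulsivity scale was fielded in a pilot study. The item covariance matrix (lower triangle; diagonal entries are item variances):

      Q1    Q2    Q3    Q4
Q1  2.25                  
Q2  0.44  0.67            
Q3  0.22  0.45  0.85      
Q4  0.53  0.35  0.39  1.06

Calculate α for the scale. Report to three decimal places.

Σσᵢ² = 2.25 + 0.67 + 0.85 + 1.06 = 4.83
Σ_{i<j} σ_ij = 2.38
σ²_total = 4.83 + 2 × 2.38 = 9.59
α = (k/(k−1))·(1 − Σσᵢ²/σ²_total) = (4/3)·(1 − 4.83/9.59) = 0.662

α = 0.662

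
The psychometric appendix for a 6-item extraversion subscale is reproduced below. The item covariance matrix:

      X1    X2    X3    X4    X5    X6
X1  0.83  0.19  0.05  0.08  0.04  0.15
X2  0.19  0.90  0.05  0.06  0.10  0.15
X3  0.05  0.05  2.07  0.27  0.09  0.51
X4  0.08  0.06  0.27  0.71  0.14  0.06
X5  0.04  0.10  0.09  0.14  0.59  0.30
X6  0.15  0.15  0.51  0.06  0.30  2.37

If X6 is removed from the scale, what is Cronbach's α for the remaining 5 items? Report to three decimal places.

Cronbach's α = 0.369

Remaining items: X1, X2, X3, X4, X5 (k = 5).
Σσ²ᵢ = 0.83 + 0.90 + 2.07 + 0.71 + 0.59 = 5.10
total variance = 5.10 + 2 × 1.07 = 7.24
α (item deleted) = (5/4)·(1 − 5.10/7.24) = 0.369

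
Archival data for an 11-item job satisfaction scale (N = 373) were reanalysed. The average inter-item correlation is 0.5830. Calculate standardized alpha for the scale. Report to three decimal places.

standardized alpha = 0.939

Standardized α = k·r̄ / (1 + (k−1)·r̄) = 11 × 0.5830 / (1 + 10 × 0.5830)
  = 6.4130 / 6.8300 = 0.939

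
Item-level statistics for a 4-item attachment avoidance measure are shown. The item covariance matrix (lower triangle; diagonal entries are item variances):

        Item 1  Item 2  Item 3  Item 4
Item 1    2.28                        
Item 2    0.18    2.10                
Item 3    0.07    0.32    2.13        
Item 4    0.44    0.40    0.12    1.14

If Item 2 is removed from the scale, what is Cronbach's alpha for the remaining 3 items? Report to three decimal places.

Remaining items: Item 1, Item 3, Item 4 (k = 3).
ΣVar(i) = 2.28 + 2.13 + 1.14 = 5.55
σ²_T = 5.55 + 2 × 0.63 = 6.81
α (item deleted) = (3/2)·(1 − 5.55/6.81) = 0.278

Cronbach's alpha = 0.278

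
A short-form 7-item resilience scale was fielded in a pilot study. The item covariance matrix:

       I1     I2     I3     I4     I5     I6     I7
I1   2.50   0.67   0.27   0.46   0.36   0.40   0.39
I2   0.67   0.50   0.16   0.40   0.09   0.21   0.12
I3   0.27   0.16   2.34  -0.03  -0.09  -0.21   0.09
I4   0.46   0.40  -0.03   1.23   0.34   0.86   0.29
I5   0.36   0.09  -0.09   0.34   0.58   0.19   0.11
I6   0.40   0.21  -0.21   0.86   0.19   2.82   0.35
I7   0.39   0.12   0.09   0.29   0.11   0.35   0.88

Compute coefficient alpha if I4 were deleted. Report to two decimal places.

Remaining items: I1, I2, I3, I5, I6, I7 (k = 6).
ΣVar(i) = 2.50 + 0.50 + 2.34 + 0.58 + 2.82 + 0.88 = 9.62
total variance = 9.62 + 2 × 3.11 = 15.84
α (item deleted) = (6/5)·(1 − 9.62/15.84) = 0.47

coefficient alpha = 0.47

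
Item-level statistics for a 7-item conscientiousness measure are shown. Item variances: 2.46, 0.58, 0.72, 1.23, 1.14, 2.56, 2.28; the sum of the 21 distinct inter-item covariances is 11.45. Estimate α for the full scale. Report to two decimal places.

α = 0.79

ΣVar(i) = 2.46 + 0.58 + 0.72 + 1.23 + 1.14 + 2.56 + 2.28 = 10.97
Sum of distinct covariances = 11.45
Var(T) = ΣVar(i) + 2·Σcov = 10.97 + 2 × 11.45 = 33.87
α = (7/6)·(1 − 10.97/33.87) = 0.79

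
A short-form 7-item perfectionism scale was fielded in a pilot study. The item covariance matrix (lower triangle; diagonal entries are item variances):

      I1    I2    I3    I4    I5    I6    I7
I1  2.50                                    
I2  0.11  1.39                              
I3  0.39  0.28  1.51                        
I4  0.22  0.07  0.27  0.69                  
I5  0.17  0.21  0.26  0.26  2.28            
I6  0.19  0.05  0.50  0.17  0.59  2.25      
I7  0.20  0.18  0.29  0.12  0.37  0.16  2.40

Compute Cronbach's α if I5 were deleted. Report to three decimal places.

Cronbach's α = 0.448

Remaining items: I1, I2, I3, I4, I6, I7 (k = 6).
Σσᵢ² = 2.50 + 1.39 + 1.51 + 0.69 + 2.25 + 2.40 = 10.74
σ²_total = 10.74 + 2 × 3.20 = 17.14
α (item deleted) = (6/5)·(1 − 10.74/17.14) = 0.448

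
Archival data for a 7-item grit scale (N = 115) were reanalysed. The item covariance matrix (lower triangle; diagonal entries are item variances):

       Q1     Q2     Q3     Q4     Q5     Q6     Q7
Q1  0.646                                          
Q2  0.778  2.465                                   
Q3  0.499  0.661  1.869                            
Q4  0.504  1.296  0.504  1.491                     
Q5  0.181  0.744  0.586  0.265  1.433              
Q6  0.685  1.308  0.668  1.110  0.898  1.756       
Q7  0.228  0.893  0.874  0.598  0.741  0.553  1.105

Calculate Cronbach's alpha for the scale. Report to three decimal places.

ΣVar(i) = 0.646 + 2.465 + 1.869 + 1.491 + 1.433 + 1.756 + 1.105 = 10.765
Sum of off-diagonal covariances = 14.574
Var(T) = 10.765 + 2 × 14.574 = 39.913
α = (k/(k−1))·(1 − ΣVar(i)/Var(T)) = (7/6)·(1 − 10.765/39.913) = 0.852

α = 0.852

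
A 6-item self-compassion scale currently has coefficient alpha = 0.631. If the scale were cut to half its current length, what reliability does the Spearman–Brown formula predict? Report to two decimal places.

Length factor m = 1/2
α' = m·α / (1 − (1−m)·α)
   = 1/2 × 0.631 / (1 − (1 − 1/2) × 0.631)
   = 0.3155 / 0.6845 = 0.46

predicted reliability = 0.46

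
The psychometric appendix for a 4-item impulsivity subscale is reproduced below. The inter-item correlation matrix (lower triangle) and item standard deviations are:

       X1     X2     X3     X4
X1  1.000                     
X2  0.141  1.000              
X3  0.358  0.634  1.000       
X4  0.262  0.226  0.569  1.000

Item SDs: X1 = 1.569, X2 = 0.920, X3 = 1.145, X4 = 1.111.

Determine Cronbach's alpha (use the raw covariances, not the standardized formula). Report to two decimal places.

α = 0.67

Σσ²ᵢ = 1.569² + 0.920² + 1.145² + 1.111² = 5.8535
Covariances σ_ij = r_ij · s_i · s_j:
  σ(X1,X2) = 0.141 × 1.569 × 0.920 = 0.2035
  σ(X1,X3) = 0.358 × 1.569 × 1.145 = 0.6431
  σ(X1,X4) = 0.262 × 1.569 × 1.111 = 0.4567
  σ(X2,X3) = 0.634 × 0.920 × 1.145 = 0.6679
  σ(X2,X4) = 0.226 × 0.920 × 1.111 = 0.2310
  σ(X3,X4) = 0.569 × 1.145 × 1.111 = 0.7238
σ²_T = Σσ²ᵢ + 2·Σσ_ij = 5.8535 + 2 × 2.9260 = 11.7055
α = (4/3)·(1 − 5.8535/11.7055) = 0.67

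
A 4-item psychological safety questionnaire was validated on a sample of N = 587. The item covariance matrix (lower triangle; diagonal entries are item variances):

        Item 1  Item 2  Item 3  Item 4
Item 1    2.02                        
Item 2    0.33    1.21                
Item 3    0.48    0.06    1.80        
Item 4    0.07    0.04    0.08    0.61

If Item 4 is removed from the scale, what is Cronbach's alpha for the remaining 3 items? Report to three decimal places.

Remaining items: Item 1, Item 2, Item 3 (k = 3).
sum of item variances = 2.02 + 1.21 + 1.80 = 5.03
Var(T) = 5.03 + 2 × 0.87 = 6.77
α (item deleted) = (3/2)·(1 − 5.03/6.77) = 0.386

α = 0.386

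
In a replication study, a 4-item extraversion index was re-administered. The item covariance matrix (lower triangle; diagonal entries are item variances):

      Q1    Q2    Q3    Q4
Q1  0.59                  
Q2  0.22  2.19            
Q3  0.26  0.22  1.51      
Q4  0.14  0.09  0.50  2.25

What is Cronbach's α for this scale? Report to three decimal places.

Cronbach's α = 0.406

Σσᵢ² = 0.59 + 2.19 + 1.51 + 2.25 = 6.54
Sum of off-diagonal covariances = 1.43
total variance = 6.54 + 2 × 1.43 = 9.40
α = (k/(k−1))·(1 − Σσᵢ²/total variance) = (4/3)·(1 − 6.54/9.40) = 0.406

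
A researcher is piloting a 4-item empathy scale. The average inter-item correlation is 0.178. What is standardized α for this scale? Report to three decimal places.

Standardized α = k·r̄ / (1 + (k−1)·r̄) = 4 × 0.178 / (1 + 3 × 0.178)
  = 0.7120 / 1.5340 = 0.464

α = 0.464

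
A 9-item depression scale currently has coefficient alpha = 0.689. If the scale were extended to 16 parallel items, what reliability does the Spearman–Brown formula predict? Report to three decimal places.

predicted reliability = 0.798

Length factor m = 16/9 = 1.7778
α' = m·α / (1 + (m−1)·α)
   = 16/9 × 0.689 / (1 + (16/9 − 1) × 0.689)
   = 1.2249 / 1.5359 = 0.798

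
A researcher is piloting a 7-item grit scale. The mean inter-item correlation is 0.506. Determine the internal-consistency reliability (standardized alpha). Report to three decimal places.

Standardized α = k·r̄ / (1 + (k−1)·r̄) = 7 × 0.506 / (1 + 6 × 0.506)
  = 3.5420 / 4.0360 = 0.878

standardized alpha = 0.878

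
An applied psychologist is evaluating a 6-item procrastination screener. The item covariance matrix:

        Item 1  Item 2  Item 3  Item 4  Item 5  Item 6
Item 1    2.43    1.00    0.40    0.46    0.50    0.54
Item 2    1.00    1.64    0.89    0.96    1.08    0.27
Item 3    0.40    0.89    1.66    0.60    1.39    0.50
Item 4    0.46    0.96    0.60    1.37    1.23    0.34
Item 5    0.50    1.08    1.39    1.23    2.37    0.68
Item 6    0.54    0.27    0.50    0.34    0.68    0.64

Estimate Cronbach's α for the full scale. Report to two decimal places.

Σσᵢ² = 2.43 + 1.64 + 1.66 + 1.37 + 2.37 + 0.64 = 10.11
Sum of off-diagonal covariances = 10.84
σ²_T = 10.11 + 2 × 10.84 = 31.79
α = (k/(k−1))·(1 − Σσᵢ²/σ²_T) = (6/5)·(1 − 10.11/31.79) = 0.82

Cronbach's α = 0.82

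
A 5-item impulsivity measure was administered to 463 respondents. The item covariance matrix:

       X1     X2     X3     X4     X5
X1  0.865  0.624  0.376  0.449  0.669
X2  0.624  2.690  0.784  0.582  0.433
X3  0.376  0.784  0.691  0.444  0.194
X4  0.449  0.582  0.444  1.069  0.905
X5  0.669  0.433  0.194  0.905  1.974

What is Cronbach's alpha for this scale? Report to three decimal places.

sum of item variances = 0.865 + 2.690 + 0.691 + 1.069 + 1.974 = 7.289
Σ_{i<j} σ_ij = 5.460
σ²_T = 7.289 + 2 × 5.460 = 18.209
α = (k/(k−1))·(1 − sum of item variances/σ²_T) = (5/4)·(1 − 7.289/18.209) = 0.750

α = 0.750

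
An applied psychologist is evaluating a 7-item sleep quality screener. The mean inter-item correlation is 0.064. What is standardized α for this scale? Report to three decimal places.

α = 0.324

Standardized α = k·r̄ / (1 + (k−1)·r̄) = 7 × 0.064 / (1 + 6 × 0.064)
  = 0.4480 / 1.3840 = 0.324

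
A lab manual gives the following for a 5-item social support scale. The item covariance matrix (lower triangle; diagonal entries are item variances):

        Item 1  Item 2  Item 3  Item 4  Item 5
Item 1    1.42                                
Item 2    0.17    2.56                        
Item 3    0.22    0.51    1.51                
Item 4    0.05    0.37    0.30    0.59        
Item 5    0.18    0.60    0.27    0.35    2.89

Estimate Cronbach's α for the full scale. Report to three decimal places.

Cronbach's α = 0.503

ΣVar(i) = 1.42 + 2.56 + 1.51 + 0.59 + 2.89 = 8.97
Sum of off-diagonal covariances = 3.02
σ²_T = 8.97 + 2 × 3.02 = 15.01
α = (k/(k−1))·(1 − ΣVar(i)/σ²_T) = (5/4)·(1 − 8.97/15.01) = 0.503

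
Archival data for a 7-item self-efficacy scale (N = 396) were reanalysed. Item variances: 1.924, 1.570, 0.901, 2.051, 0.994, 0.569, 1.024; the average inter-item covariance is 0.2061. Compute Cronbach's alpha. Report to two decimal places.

sum of item variances = 1.924 + 1.570 + 0.901 + 2.051 + 0.994 + 0.569 + 1.024 = 9.033
Sum of the 21 distinct covariances = 21 × 0.2061 = 4.3281
Var(T) = sum of item variances + 2·Σcov = 9.033 + 2 × 4.3281 = 17.6892
α = (7/6)·(1 − 9.033/17.6892) = 0.57

α = 0.57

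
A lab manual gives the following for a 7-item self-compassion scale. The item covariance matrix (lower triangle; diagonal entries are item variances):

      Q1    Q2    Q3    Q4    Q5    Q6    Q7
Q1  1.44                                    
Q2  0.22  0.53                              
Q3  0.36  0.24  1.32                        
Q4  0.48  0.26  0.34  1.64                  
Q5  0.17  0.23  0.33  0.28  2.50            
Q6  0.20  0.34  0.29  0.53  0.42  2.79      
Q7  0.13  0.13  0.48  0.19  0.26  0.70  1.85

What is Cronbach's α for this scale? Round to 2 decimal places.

Σσ²ᵢ = 1.44 + 0.53 + 1.32 + 1.64 + 2.50 + 2.79 + 1.85 = 12.07
Sum of off-diagonal covariances = 6.58
σ²_T = 12.07 + 2 × 6.58 = 25.23
α = (k/(k−1))·(1 − Σσ²ᵢ/σ²_T) = (7/6)·(1 − 12.07/25.23) = 0.61

α = 0.61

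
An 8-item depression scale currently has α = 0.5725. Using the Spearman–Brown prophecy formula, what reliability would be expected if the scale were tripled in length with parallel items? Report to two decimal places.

Length factor m = 3
α' = m·α / (1 + (m−1)·α)
   = 3 × 0.5725 / (1 + (3 − 1) × 0.5725)
   = 1.7175 / 2.1450 = 0.80

predicted reliability = 0.80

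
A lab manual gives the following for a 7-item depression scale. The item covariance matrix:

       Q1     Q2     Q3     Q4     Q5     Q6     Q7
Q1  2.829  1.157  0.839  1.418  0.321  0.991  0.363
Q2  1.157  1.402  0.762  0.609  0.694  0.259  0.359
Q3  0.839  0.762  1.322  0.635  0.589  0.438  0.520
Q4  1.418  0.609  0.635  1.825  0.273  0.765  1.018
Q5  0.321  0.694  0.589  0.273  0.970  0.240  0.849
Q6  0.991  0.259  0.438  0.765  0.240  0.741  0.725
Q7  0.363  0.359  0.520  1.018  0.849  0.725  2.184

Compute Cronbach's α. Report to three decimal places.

α = 0.829

ΣVar(i) = 2.829 + 1.402 + 1.322 + 1.825 + 0.970 + 0.741 + 2.184 = 11.273
Σ_{i<j} σ_ij = 13.824
σ²_total = 11.273 + 2 × 13.824 = 38.921
α = (k/(k−1))·(1 − ΣVar(i)/σ²_total) = (7/6)·(1 − 11.273/38.921) = 0.829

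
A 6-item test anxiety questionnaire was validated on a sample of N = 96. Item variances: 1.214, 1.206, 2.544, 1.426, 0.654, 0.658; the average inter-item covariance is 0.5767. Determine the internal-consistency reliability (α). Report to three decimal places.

ΣVar(i) = 1.214 + 1.206 + 2.544 + 1.426 + 0.654 + 0.658 = 7.702
Sum of the 15 distinct covariances = 15 × 0.5767 = 8.6505
σ²_total = ΣVar(i) + 2·Σcov = 7.702 + 2 × 8.6505 = 25.0030
α = (6/5)·(1 − 7.702/25.0030) = 0.830

α = 0.830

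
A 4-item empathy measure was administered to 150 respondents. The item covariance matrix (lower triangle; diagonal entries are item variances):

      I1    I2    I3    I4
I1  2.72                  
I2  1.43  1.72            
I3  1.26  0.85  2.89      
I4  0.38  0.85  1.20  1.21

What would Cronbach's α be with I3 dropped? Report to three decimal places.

Remaining items: I1, I2, I4 (k = 3).
Σσ²ᵢ = 2.72 + 1.72 + 1.21 = 5.65
σ²_total = 5.65 + 2 × 2.66 = 10.97
α (item deleted) = (3/2)·(1 − 5.65/10.97) = 0.727

Cronbach's α = 0.727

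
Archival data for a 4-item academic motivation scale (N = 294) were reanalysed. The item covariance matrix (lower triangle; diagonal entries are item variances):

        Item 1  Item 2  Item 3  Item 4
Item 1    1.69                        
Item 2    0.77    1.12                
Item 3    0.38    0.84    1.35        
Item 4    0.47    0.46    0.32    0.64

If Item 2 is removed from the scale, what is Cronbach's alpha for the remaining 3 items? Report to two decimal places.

Cronbach's alpha = 0.58

Remaining items: Item 1, Item 3, Item 4 (k = 3).
Σσᵢ² = 1.69 + 1.35 + 0.64 = 3.68
Var(T) = 3.68 + 2 × 1.17 = 6.02
α (item deleted) = (3/2)·(1 − 3.68/6.02) = 0.58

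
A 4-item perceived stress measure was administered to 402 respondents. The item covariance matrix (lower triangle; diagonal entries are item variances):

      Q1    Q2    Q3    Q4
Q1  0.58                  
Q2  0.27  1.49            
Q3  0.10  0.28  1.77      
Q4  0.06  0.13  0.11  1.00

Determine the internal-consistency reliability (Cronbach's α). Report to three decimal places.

Σσ²ᵢ = 0.58 + 1.49 + 1.77 + 1.00 = 4.84
Sum of the distinct covariances = 0.95
σ²_total = 4.84 + 2 × 0.95 = 6.74
α = (k/(k−1))·(1 − Σσ²ᵢ/σ²_total) = (4/3)·(1 − 4.84/6.74) = 0.376

Cronbach's α = 0.376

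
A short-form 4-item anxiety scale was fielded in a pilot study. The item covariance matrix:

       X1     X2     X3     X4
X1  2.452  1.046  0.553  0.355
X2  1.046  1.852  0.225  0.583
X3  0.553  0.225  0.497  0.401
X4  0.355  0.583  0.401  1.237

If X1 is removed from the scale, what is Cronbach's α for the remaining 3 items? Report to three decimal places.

Remaining items: X2, X3, X4 (k = 3).
sum of item variances = 1.852 + 0.497 + 1.237 = 3.586
σ²_total = 3.586 + 2 × 1.209 = 6.004
α (item deleted) = (3/2)·(1 − 3.586/6.004) = 0.604

α = 0.604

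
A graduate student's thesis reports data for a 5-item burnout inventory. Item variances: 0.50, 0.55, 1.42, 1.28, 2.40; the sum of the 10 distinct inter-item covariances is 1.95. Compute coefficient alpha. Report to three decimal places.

coefficient alpha = 0.485

Σσ²ᵢ = 0.50 + 0.55 + 1.42 + 1.28 + 2.40 = 6.15
Sum of distinct covariances = 1.95
total variance = Σσ²ᵢ + 2·Σcov = 6.15 + 2 × 1.95 = 10.05
α = (5/4)·(1 − 6.15/10.05) = 0.485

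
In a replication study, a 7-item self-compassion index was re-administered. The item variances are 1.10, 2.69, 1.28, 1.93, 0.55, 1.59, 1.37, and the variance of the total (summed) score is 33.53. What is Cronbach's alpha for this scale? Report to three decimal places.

α = 0.801

sum of item variances = 1.10 + 2.69 + 1.28 + 1.93 + 0.55 + 1.59 + 1.37 = 10.51
α = (k/(k−1))·(1 − sum of item variances/σ²_T) = (7/6)·(1 − 10.51/33.53) = 0.801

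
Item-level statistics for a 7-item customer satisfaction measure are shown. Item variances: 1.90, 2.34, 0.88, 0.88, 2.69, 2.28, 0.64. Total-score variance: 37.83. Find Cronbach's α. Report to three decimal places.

Cronbach's α = 0.809

sum of item variances = 1.90 + 2.34 + 0.88 + 0.88 + 2.69 + 2.28 + 0.64 = 11.61
α = (k/(k−1))·(1 − sum of item variances/total variance) = (7/6)·(1 − 11.61/37.83) = 0.809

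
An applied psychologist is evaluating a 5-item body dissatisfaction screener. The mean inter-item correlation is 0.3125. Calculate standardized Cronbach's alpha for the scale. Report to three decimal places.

Standardized α = k·r̄ / (1 + (k−1)·r̄) = 5 × 0.3125 / (1 + 4 × 0.3125)
  = 1.5625 / 2.2500 = 0.694

standardized Cronbach's alpha = 0.694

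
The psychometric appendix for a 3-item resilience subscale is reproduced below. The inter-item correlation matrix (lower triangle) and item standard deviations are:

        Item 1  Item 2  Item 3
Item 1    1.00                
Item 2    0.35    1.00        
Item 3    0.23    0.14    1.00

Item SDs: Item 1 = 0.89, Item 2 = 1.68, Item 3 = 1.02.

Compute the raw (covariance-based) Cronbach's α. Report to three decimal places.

Σσ²ᵢ = 0.89² + 1.68² + 1.02² = 4.6549
Covariances σ_ij = r_ij · s_i · s_j:
  σ(Item 1,Item 2) = 0.35 × 0.89 × 1.68 = 0.5233
  σ(Item 1,Item 3) = 0.23 × 0.89 × 1.02 = 0.2088
  σ(Item 2,Item 3) = 0.14 × 1.68 × 1.02 = 0.2399
σ²_T = Σσ²ᵢ + 2·Σσ_ij = 4.6549 + 2 × 0.9720 = 6.5989
α = (3/2)·(1 − 4.6549/6.5989) = 0.442

α = 0.442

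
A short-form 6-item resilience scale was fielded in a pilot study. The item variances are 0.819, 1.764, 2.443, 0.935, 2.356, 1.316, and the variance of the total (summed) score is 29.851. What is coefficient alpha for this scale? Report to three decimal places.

Σσᵢ² = 0.819 + 1.764 + 2.443 + 0.935 + 2.356 + 1.316 = 9.633
α = (k/(k−1))·(1 − Σσᵢ²/total variance) = (6/5)·(1 − 9.633/29.851) = 0.813

coefficient alpha = 0.813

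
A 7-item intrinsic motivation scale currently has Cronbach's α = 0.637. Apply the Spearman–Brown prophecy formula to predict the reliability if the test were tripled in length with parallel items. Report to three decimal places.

Length factor m = 3
α' = m·α / (1 + (m−1)·α)
   = 3 × 0.637 / (1 + (3 − 1) × 0.637)
   = 1.9110 / 2.2740 = 0.840

predicted reliability = 0.840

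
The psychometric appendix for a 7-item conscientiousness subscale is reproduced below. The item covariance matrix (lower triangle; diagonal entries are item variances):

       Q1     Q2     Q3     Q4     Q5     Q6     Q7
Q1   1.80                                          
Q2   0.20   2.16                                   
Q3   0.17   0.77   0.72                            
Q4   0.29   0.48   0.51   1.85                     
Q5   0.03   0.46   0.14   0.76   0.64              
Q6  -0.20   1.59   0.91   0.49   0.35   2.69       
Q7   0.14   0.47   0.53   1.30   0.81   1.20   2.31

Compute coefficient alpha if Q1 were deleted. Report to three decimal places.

coefficient alpha = 0.810

Remaining items: Q2, Q3, Q4, Q5, Q6, Q7 (k = 6).
sum of item variances = 2.16 + 0.72 + 1.85 + 0.64 + 2.69 + 2.31 = 10.37
σ²_T = 10.37 + 2 × 10.77 = 31.91
α (item deleted) = (6/5)·(1 − 10.37/31.91) = 0.810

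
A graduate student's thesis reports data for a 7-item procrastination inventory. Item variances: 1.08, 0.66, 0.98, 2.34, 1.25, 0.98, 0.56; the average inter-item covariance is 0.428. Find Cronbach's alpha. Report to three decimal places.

Cronbach's alpha = 0.812

sum of item variances = 1.08 + 0.66 + 0.98 + 2.34 + 1.25 + 0.98 + 0.56 = 7.85
Sum of the 21 distinct covariances = 21 × 0.428 = 8.988
total variance = sum of item variances + 2·Σcov = 7.85 + 2 × 8.988 = 25.826
α = (7/6)·(1 − 7.85/25.826) = 0.812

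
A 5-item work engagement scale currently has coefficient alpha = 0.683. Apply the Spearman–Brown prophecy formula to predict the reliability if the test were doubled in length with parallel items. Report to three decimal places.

predicted reliability = 0.812

Length factor m = 2
α' = m·α / (1 + (m−1)·α)
   = 2 × 0.683 / (1 + (2 − 1) × 0.683)
   = 1.3660 / 1.6830 = 0.812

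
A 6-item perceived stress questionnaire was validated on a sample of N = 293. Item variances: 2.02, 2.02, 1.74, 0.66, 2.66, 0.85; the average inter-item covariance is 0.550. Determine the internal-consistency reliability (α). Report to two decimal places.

sum of item variances = 2.02 + 2.02 + 1.74 + 0.66 + 2.66 + 0.85 = 9.95
Sum of the 15 distinct covariances = 15 × 0.550 = 8.250
Var(T) = sum of item variances + 2·Σcov = 9.95 + 2 × 8.250 = 26.450
α = (6/5)·(1 − 9.95/26.450) = 0.75

α = 0.75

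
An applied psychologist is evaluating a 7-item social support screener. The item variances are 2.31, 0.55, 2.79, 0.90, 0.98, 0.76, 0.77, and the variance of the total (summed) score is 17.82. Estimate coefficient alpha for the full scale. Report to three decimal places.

coefficient alpha = 0.574

sum of item variances = 2.31 + 0.55 + 2.79 + 0.90 + 0.98 + 0.76 + 0.77 = 9.06
α = (k/(k−1))·(1 − sum of item variances/σ²_T) = (7/6)·(1 − 9.06/17.82) = 0.574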